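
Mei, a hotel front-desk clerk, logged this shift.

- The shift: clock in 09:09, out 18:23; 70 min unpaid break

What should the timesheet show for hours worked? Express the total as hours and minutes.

The shift: 09:09–18:23 = 9 h 14 min; less 70 min break → 8 h 4 min

8 h 4 min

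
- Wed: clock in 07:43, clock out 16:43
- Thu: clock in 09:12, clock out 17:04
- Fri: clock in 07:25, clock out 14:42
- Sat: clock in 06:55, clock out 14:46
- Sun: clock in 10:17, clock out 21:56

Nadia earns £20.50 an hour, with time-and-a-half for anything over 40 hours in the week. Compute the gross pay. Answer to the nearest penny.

£932.24

Wed: 07:43–16:43 = 9 h 0 min
Thu: 09:12–17:04 = 7 h 52 min
Fri: 07:25–14:42 = 7 h 17 min
Sat: 06:55–14:46 = 7 h 51 min
Sun: 10:17–21:56 = 11 h 39 min
Total worked: 43 h 39 min = 2619 min.
Regular 40 h 0 min = 2400 min at £20.50/h; overtime 3 h 39 min = 219 min at £30.75/h.
Pay = (2400 × £20.50 + 219 × £30.75) ÷ 60 = £932.24.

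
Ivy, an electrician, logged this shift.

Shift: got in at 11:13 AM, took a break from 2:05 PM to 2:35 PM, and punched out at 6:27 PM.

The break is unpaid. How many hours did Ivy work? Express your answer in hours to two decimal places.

6.73 hours

Shift: 11:13 AM–6:27 PM = 7 h 14 min; less 30 min break → 6 h 44 min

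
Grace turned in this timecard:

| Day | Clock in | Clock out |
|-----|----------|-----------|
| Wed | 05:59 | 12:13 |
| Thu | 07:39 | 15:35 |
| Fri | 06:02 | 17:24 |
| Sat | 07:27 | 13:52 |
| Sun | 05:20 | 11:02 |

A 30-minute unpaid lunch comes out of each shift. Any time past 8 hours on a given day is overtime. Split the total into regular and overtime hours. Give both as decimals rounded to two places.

Wed: 05:59–12:13 = 6 h 14 min; less 30 min break → 5 h 44 min
Thu: 07:39–15:35 = 7 h 56 min; less 30 min break → 7 h 26 min
Fri: 06:02–17:24 = 11 h 22 min; less 30 min break → 10 h 52 min
Sat: 07:27–13:52 = 6 h 25 min; less 30 min break → 5 h 55 min
Sun: 05:20–11:02 = 5 h 42 min; less 30 min break → 5 h 12 min
Wed reg 5 h 44 min / OT 0 h 0 min; Thu reg 7 h 26 min / OT 0 h 0 min; Fri reg 8 h 0 min / OT 2 h 52 min; Sat reg 5 h 55 min / OT 0 h 0 min; Sun reg 5 h 12 min / OT 0 h 0 min.
Totals: regular 32 h 17 min, overtime 2 h 52 min.

Regular 32.28 hours, overtime 2.87 hours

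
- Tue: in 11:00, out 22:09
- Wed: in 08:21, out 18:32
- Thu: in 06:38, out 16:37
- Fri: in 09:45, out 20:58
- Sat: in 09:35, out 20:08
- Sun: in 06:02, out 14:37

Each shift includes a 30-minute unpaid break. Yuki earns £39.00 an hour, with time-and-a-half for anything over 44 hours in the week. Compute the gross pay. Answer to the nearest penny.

£2574.00

Tue: 11:00–22:09 = 11 h 9 min; less 30 min break → 10 h 39 min
Wed: 08:21–18:32 = 10 h 11 min; less 30 min break → 9 h 41 min
Thu: 06:38–16:37 = 9 h 59 min; less 30 min break → 9 h 29 min
Fri: 09:45–20:58 = 11 h 13 min; less 30 min break → 10 h 43 min
Sat: 09:35–20:08 = 10 h 33 min; less 30 min break → 10 h 3 min
Sun: 06:02–14:37 = 8 h 35 min; less 30 min break → 8 h 5 min
Total worked: 58 h 40 min = 3520 min.
Regular 44 h 0 min = 2640 min at £39.00/h; overtime 14 h 40 min = 880 min at £58.50/h.
Pay = (2640 × £39.00 + 880 × £58.50) ÷ 60 = £2574.00.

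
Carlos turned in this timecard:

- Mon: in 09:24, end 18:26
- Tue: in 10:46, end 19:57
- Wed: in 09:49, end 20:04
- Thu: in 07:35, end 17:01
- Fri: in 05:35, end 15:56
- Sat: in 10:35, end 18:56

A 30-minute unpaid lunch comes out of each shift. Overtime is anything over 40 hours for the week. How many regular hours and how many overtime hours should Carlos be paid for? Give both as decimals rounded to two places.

Regular 40.00 hours, overtime 13.60 hours

Mon: 09:24–18:26 = 9 h 2 min; less 30 min break → 8 h 32 min
Tue: 10:46–19:57 = 9 h 11 min; less 30 min break → 8 h 41 min
Wed: 09:49–20:04 = 10 h 15 min; less 30 min break → 9 h 45 min
Thu: 07:35–17:01 = 9 h 26 min; less 30 min break → 8 h 56 min
Fri: 05:35–15:56 = 10 h 21 min; less 30 min break → 9 h 51 min
Sat: 10:35–18:56 = 8 h 21 min; less 30 min break → 7 h 51 min
Total worked: 53 h 36 min = 53.60 h.
Threshold 40 h → overtime 13 h 36 min, regular 40 h 0 min.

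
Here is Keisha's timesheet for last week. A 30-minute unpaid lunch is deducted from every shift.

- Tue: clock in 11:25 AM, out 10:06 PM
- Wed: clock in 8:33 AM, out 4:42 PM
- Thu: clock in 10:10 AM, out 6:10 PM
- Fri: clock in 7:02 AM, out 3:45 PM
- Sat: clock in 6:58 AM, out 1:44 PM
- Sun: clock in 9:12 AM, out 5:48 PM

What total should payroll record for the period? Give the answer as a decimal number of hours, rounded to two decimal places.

47.92 hours

Tue: 11:25 AM–10:06 PM = 10 h 41 min; less 30 min break → 10 h 11 min
Wed: 8:33 AM–4:42 PM = 8 h 9 min; less 30 min break → 7 h 39 min
Thu: 10:10 AM–6:10 PM = 8 h 0 min; less 30 min break → 7 h 30 min
Fri: 7:02 AM–3:45 PM = 8 h 43 min; less 30 min break → 8 h 13 min
Sat: 6:58 AM–1:44 PM = 6 h 46 min; less 30 min break → 6 h 16 min
Sun: 9:12 AM–5:48 PM = 8 h 36 min; less 30 min break → 8 h 6 min
Total: 10 h 11 min + 7 h 39 min + 7 h 30 min + 8 h 13 min + 6 h 16 min + 8 h 6 min = 47 h 55 min.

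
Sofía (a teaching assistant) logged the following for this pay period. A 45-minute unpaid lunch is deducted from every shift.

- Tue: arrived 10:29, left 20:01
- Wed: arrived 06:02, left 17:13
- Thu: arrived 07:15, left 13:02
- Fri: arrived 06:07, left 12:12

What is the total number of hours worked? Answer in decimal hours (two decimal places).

Tue: 10:29–20:01 = 9 h 32 min; less 45 min break → 8 h 47 min
Wed: 06:02–17:13 = 11 h 11 min; less 45 min break → 10 h 26 min
Thu: 07:15–13:02 = 5 h 47 min; less 45 min break → 5 h 2 min
Fri: 06:07–12:12 = 6 h 5 min; less 45 min break → 5 h 20 min
Total: 8 h 47 min + 10 h 26 min + 5 h 2 min + 5 h 20 min = 29 h 35 min.

29.58 hours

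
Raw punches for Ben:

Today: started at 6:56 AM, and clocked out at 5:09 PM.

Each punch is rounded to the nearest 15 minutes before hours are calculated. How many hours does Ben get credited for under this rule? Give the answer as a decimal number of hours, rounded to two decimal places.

10.25 hours

Today: in 6:56 AM→7:00 AM, out 5:09 PM→5:15 PM; 10 h 15 min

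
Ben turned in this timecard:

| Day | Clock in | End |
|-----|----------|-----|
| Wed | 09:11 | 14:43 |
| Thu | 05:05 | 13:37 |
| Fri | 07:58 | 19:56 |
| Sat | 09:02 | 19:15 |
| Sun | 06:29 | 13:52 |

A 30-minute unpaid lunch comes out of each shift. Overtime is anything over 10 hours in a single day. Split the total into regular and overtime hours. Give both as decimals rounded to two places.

Regular 39.67 hours, overtime 1.47 hours

Wed: 09:11–14:43 = 5 h 32 min; less 30 min break → 5 h 2 min
Thu: 05:05–13:37 = 8 h 32 min; less 30 min break → 8 h 2 min
Fri: 07:58–19:56 = 11 h 58 min; less 30 min break → 11 h 28 min
Sat: 09:02–19:15 = 10 h 13 min; less 30 min break → 9 h 43 min
Sun: 06:29–13:52 = 7 h 23 min; less 30 min break → 6 h 53 min
Wed reg 5 h 2 min / OT 0 h 0 min; Thu reg 8 h 2 min / OT 0 h 0 min; Fri reg 10 h 0 min / OT 1 h 28 min; Sat reg 9 h 43 min / OT 0 h 0 min; Sun reg 6 h 53 min / OT 0 h 0 min.
Totals: regular 39 h 40 min, overtime 1 h 28 min.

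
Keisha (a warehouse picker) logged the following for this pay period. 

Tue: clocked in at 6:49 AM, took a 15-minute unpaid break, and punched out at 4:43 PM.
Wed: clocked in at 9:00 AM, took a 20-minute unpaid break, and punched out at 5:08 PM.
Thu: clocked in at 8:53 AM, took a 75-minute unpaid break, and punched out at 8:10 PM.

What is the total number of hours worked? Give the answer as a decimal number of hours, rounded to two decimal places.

Tue: 6:49 AM–4:43 PM = 9 h 54 min; less 15 min break → 9 h 39 min
Wed: 9:00 AM–5:08 PM = 8 h 8 min; less 20 min break → 7 h 48 min
Thu: 8:53 AM–8:10 PM = 11 h 17 min; less 75 min break → 10 h 2 min
Total: 9 h 39 min + 7 h 48 min + 10 h 2 min = 27 h 29 min.

27.48 hours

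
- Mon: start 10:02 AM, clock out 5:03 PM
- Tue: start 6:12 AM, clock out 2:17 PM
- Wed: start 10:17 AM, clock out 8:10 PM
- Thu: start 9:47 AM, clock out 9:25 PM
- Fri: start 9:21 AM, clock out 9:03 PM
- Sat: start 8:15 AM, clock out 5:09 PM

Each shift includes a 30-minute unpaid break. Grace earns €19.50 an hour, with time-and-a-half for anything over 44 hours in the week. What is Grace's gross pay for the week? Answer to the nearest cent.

€1156.84

Mon: 10:02 AM–5:03 PM = 7 h 1 min; less 30 min break → 6 h 31 min
Tue: 6:12 AM–2:17 PM = 8 h 5 min; less 30 min break → 7 h 35 min
Wed: 10:17 AM–8:10 PM = 9 h 53 min; less 30 min break → 9 h 23 min
Thu: 9:47 AM–9:25 PM = 11 h 38 min; less 30 min break → 11 h 8 min
Fri: 9:21 AM–9:03 PM = 11 h 42 min; less 30 min break → 11 h 12 min
Sat: 8:15 AM–5:09 PM = 8 h 54 min; less 30 min break → 8 h 24 min
Total worked: 54 h 13 min = 3253 min.
Regular 44 h 0 min = 2640 min at €19.50/h; overtime 10 h 13 min = 613 min at €29.25/h.
Pay = (2640 × €19.50 + 613 × €29.25) ÷ 60 = €1156.84.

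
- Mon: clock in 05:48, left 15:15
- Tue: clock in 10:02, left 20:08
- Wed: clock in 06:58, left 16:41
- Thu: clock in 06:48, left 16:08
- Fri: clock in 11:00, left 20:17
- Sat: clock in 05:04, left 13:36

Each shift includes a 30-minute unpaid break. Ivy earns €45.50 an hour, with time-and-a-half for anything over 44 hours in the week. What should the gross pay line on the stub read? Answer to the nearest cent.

Mon: 05:48–15:15 = 9 h 27 min; less 30 min break → 8 h 57 min
Tue: 10:02–20:08 = 10 h 6 min; less 30 min break → 9 h 36 min
Wed: 06:58–16:41 = 9 h 43 min; less 30 min break → 9 h 13 min
Thu: 06:48–16:08 = 9 h 20 min; less 30 min break → 8 h 50 min
Fri: 11:00–20:17 = 9 h 17 min; less 30 min break → 8 h 47 min
Sat: 05:04–13:36 = 8 h 32 min; less 30 min break → 8 h 2 min
Total worked: 53 h 25 min = 3205 min.
Regular 44 h 0 min = 2640 min at €45.50/h; overtime 9 h 25 min = 565 min at €68.25/h.
Pay = (2640 × €45.50 + 565 × €68.25) ÷ 60 = €2644.69.

€2644.69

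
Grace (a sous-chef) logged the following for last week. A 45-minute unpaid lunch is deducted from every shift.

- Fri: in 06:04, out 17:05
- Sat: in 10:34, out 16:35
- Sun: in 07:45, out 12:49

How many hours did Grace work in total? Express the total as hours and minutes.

19 h 51 min

Fri: 06:04–17:05 = 11 h 1 min; less 45 min break → 10 h 16 min
Sat: 10:34–16:35 = 6 h 1 min; less 45 min break → 5 h 16 min
Sun: 07:45–12:49 = 5 h 4 min; less 45 min break → 4 h 19 min
Total: 10 h 16 min + 5 h 16 min + 4 h 19 min = 19 h 51 min.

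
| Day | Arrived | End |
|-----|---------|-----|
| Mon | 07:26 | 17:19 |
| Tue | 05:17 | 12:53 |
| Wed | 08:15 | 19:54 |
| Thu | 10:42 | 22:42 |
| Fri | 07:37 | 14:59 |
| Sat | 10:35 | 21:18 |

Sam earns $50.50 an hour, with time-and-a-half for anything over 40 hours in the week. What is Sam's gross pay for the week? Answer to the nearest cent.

$3475.66

Mon: 07:26–17:19 = 9 h 53 min
Tue: 05:17–12:53 = 7 h 36 min
Wed: 08:15–19:54 = 11 h 39 min
Thu: 10:42–22:42 = 12 h 0 min
Fri: 07:37–14:59 = 7 h 22 min
Sat: 10:35–21:18 = 10 h 43 min
Total worked: 59 h 13 min = 3553 min.
Regular 40 h 0 min = 2400 min at $50.50/h; overtime 19 h 13 min = 1153 min at $75.75/h.
Pay = (2400 × $50.50 + 1153 × $75.75) ÷ 60 = $3475.66.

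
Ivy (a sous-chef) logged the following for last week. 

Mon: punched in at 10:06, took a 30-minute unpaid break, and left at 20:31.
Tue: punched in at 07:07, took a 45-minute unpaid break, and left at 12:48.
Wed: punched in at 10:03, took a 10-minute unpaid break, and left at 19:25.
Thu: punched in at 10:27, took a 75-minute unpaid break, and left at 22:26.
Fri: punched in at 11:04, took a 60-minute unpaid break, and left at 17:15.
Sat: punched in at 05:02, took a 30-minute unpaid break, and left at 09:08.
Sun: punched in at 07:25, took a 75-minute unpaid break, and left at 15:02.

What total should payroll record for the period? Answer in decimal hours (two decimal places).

Mon: 10:06–20:31 = 10 h 25 min; less 30 min break → 9 h 55 min
Tue: 07:07–12:48 = 5 h 41 min; less 45 min break → 4 h 56 min
Wed: 10:03–19:25 = 9 h 22 min; less 10 min break → 9 h 12 min
Thu: 10:27–22:26 = 11 h 59 min; less 75 min break → 10 h 44 min
Fri: 11:04–17:15 = 6 h 11 min; less 60 min break → 5 h 11 min
Sat: 05:02–09:08 = 4 h 6 min; less 30 min break → 3 h 36 min
Sun: 07:25–15:02 = 7 h 37 min; less 75 min break → 6 h 22 min
Total: 9 h 55 min + 4 h 56 min + 9 h 12 min + 10 h 44 min + 5 h 11 min + 3 h 36 min + 6 h 22 min = 49 h 56 min.

49.93 hours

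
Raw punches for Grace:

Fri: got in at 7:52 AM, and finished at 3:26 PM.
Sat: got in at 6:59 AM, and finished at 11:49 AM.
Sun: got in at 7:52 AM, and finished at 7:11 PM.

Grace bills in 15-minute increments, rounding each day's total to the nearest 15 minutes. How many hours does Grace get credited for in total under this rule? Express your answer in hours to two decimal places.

Fri: 7:52 AM–3:26 PM = 7 h 34 min → rounds to 7 h 30 min
Sat: 6:59 AM–11:49 AM = 4 h 50 min → rounds to 4 h 45 min
Sun: 7:52 AM–7:11 PM = 11 h 19 min → rounds to 11 h 15 min
Total credited: 23 h 30 min.

23.50 hours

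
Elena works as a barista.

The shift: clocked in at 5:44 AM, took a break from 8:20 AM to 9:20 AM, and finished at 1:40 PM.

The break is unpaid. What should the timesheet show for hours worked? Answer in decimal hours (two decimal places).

The shift: 5:44 AM–1:40 PM = 7 h 56 min; less 60 min break → 6 h 56 min

6.93 hours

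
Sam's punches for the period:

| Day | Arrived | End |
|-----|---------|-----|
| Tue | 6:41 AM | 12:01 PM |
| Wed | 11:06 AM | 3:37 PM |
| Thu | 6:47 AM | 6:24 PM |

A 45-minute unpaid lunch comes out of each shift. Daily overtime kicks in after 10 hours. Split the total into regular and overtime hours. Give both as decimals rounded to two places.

Tue: 6:41 AM–12:01 PM = 5 h 20 min; less 45 min break → 4 h 35 min
Wed: 11:06 AM–3:37 PM = 4 h 31 min; less 45 min break → 3 h 46 min
Thu: 6:47 AM–6:24 PM = 11 h 37 min; less 45 min break → 10 h 52 min
Tue reg 4 h 35 min / OT 0 h 0 min; Wed reg 3 h 46 min / OT 0 h 0 min; Thu reg 10 h 0 min / OT 0 h 52 min.
Totals: regular 18 h 21 min, overtime 0 h 52 min.

Regular 18.35 hours, overtime 0.87 hours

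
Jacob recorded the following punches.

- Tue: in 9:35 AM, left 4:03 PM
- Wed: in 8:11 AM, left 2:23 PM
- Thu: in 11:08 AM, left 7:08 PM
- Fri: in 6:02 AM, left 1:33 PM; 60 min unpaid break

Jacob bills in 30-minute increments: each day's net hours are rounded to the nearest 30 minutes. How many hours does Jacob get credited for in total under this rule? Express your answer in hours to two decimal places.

Tue: 9:35 AM–4:03 PM = 6 h 28 min → rounds to 6 h 30 min
Wed: 8:11 AM–2:23 PM = 6 h 12 min → rounds to 6 h 0 min
Thu: 11:08 AM–7:08 PM = 8 h 0 min → rounds to 8 h 0 min
Fri: 6:02 AM–1:33 PM = 7 h 31 min − 60 min = 6 h 31 min → rounds to 6 h 30 min
Total credited: 27 h 0 min.

27.00 hours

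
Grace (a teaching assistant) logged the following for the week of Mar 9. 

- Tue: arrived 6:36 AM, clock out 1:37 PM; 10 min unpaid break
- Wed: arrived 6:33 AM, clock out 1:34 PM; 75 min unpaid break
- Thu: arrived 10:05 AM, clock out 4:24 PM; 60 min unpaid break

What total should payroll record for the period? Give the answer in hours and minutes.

Tue: 6:36 AM–1:37 PM = 7 h 1 min; less 10 min break → 6 h 51 min
Wed: 6:33 AM–1:34 PM = 7 h 1 min; less 75 min break → 5 h 46 min
Thu: 10:05 AM–4:24 PM = 6 h 19 min; less 60 min break → 5 h 19 min
Total: 6 h 51 min + 5 h 46 min + 5 h 19 min = 17 h 56 min.

17 h 56 min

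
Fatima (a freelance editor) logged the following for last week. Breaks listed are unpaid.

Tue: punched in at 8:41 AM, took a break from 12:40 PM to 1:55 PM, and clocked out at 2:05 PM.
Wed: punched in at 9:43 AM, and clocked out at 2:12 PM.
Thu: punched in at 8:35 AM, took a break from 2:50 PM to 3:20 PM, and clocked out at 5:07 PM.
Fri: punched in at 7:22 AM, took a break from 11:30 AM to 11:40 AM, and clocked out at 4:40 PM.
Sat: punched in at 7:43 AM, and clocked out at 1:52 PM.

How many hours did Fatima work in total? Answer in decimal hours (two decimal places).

31.95 hours

Tue: 8:41 AM–2:05 PM = 5 h 24 min; less 75 min break → 4 h 9 min
Wed: 9:43 AM–2:12 PM = 4 h 29 min
Thu: 8:35 AM–5:07 PM = 8 h 32 min; less 30 min break → 8 h 2 min
Fri: 7:22 AM–4:40 PM = 9 h 18 min; less 10 min break → 9 h 8 min
Sat: 7:43 AM–1:52 PM = 6 h 9 min
Total: 4 h 9 min + 4 h 29 min + 8 h 2 min + 9 h 8 min + 6 h 9 min = 31 h 57 min.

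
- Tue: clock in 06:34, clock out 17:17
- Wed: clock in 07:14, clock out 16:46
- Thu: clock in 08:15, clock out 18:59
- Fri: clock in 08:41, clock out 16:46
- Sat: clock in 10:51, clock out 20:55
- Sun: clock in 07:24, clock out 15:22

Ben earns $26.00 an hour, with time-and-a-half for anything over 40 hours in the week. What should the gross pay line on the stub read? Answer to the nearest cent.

$1706.90

Tue: 06:34–17:17 = 10 h 43 min
Wed: 07:14–16:46 = 9 h 32 min
Thu: 08:15–18:59 = 10 h 44 min
Fri: 08:41–16:46 = 8 h 5 min
Sat: 10:51–20:55 = 10 h 4 min
Sun: 07:24–15:22 = 7 h 58 min
Total worked: 57 h 6 min = 3426 min.
Regular 40 h 0 min = 2400 min at $26.00/h; overtime 17 h 6 min = 1026 min at $39.00/h.
Pay = (2400 × $26.00 + 1026 × $39.00) ÷ 60 = $1706.90.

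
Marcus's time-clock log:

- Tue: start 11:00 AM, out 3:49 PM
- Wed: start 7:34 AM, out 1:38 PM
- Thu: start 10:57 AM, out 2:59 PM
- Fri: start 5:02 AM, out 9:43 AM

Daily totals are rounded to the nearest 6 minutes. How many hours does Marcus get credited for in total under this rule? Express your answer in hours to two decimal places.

19.60 hours

Tue: 11:00 AM–3:49 PM = 4 h 49 min → rounds to 4 h 48 min
Wed: 7:34 AM–1:38 PM = 6 h 4 min → rounds to 6 h 6 min
Thu: 10:57 AM–2:59 PM = 4 h 2 min → rounds to 4 h 0 min
Fri: 5:02 AM–9:43 AM = 4 h 41 min → rounds to 4 h 42 min
Total credited: 19 h 36 min.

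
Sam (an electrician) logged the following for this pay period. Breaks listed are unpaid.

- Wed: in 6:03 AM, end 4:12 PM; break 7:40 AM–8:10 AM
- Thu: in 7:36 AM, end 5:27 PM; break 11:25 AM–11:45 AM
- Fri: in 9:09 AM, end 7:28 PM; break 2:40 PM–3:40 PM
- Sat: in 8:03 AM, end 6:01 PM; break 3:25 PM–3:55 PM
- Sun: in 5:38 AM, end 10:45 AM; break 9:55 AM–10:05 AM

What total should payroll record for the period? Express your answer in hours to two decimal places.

42.90 hours

Wed: 6:03 AM–4:12 PM = 10 h 9 min; less 30 min break → 9 h 39 min
Thu: 7:36 AM–5:27 PM = 9 h 51 min; less 20 min break → 9 h 31 min
Fri: 9:09 AM–7:28 PM = 10 h 19 min; less 60 min break → 9 h 19 min
Sat: 8:03 AM–6:01 PM = 9 h 58 min; less 30 min break → 9 h 28 min
Sun: 5:38 AM–10:45 AM = 5 h 7 min; less 10 min break → 4 h 57 min
Total: 9 h 39 min + 9 h 31 min + 9 h 19 min + 9 h 28 min + 4 h 57 min = 42 h 54 min.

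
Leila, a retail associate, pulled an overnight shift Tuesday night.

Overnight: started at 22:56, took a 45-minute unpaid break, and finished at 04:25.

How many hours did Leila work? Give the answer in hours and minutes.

4 h 44 min

Overnight: 22:56 → midnight = 1 h 4 min; midnight → 04:25 = 4 h 25 min; span 5 h 29 min; less 45 min break → 4 h 44 min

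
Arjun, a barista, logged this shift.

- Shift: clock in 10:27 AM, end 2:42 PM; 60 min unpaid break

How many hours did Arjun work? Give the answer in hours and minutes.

3 h 15 min

Shift: 10:27 AM–2:42 PM = 4 h 15 min; less 60 min break → 3 h 15 min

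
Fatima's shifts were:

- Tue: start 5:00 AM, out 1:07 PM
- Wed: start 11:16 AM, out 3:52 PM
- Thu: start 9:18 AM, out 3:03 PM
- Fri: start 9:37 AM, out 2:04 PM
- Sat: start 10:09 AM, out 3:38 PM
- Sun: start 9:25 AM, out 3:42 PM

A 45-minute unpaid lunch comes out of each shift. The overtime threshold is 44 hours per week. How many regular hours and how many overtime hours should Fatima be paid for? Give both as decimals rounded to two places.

Regular 30.18 hours, overtime 0.00 hours

Tue: 5:00 AM–1:07 PM = 8 h 7 min; less 45 min break → 7 h 22 min
Wed: 11:16 AM–3:52 PM = 4 h 36 min; less 45 min break → 3 h 51 min
Thu: 9:18 AM–3:03 PM = 5 h 45 min; less 45 min break → 5 h 0 min
Fri: 9:37 AM–2:04 PM = 4 h 27 min; less 45 min break → 3 h 42 min
Sat: 10:09 AM–3:38 PM = 5 h 29 min; less 45 min break → 4 h 44 min
Sun: 9:25 AM–3:42 PM = 6 h 17 min; less 45 min break → 5 h 32 min
Total worked: 30 h 11 min = 30.18 h.
Threshold 44 h → overtime 0 h 0 min, regular 30 h 11 min.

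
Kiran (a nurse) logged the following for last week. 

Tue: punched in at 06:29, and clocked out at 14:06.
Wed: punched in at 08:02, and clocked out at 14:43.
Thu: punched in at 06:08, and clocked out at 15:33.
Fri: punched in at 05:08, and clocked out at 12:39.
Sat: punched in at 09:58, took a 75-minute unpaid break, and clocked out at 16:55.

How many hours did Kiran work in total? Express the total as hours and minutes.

36 h 56 min

Tue: 06:29–14:06 = 7 h 37 min
Wed: 08:02–14:43 = 6 h 41 min
Thu: 06:08–15:33 = 9 h 25 min
Fri: 05:08–12:39 = 7 h 31 min
Sat: 09:58–16:55 = 6 h 57 min; less 75 min break → 5 h 42 min
Total: 7 h 37 min + 6 h 41 min + 9 h 25 min + 7 h 31 min + 5 h 42 min = 36 h 56 min.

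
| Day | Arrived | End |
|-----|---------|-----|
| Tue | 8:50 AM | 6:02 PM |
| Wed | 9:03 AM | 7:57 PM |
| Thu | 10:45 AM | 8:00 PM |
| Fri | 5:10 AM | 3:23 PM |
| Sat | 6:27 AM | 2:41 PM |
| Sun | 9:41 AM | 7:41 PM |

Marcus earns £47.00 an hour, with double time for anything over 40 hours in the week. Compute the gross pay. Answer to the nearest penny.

Tue: 8:50 AM–6:02 PM = 9 h 12 min
Wed: 9:03 AM–7:57 PM = 10 h 54 min
Thu: 10:45 AM–8:00 PM = 9 h 15 min
Fri: 5:10 AM–3:23 PM = 10 h 13 min
Sat: 6:27 AM–2:41 PM = 8 h 14 min
Sun: 9:41 AM–7:41 PM = 10 h 0 min
Total worked: 57 h 48 min = 3468 min.
Regular 40 h 0 min = 2400 min at £47.00/h; overtime 17 h 48 min = 1068 min at £94.00/h.
Pay = (2400 × £47.00 + 1068 × £94.00) ÷ 60 = £3553.20.

£3553.20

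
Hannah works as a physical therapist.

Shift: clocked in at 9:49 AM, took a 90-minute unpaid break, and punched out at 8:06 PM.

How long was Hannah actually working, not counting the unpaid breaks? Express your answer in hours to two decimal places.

8.78 hours

Shift: 9:49 AM–8:06 PM = 10 h 17 min; less 90 min break → 8 h 47 min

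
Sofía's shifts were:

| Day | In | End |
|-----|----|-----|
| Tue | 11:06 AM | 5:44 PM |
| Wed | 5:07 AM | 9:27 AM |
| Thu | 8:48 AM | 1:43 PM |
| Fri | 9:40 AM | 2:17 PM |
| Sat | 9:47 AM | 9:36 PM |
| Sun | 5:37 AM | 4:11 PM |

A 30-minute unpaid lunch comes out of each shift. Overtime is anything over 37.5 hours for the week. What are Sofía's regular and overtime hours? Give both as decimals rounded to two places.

Tue: 11:06 AM–5:44 PM = 6 h 38 min; less 30 min break → 6 h 8 min
Wed: 5:07 AM–9:27 AM = 4 h 20 min; less 30 min break → 3 h 50 min
Thu: 8:48 AM–1:43 PM = 4 h 55 min; less 30 min break → 4 h 25 min
Fri: 9:40 AM–2:17 PM = 4 h 37 min; less 30 min break → 4 h 7 min
Sat: 9:47 AM–9:36 PM = 11 h 49 min; less 30 min break → 11 h 19 min
Sun: 5:37 AM–4:11 PM = 10 h 34 min; less 30 min break → 10 h 4 min
Total worked: 39 h 53 min = 39.88 h.
Threshold 37.5 h → overtime 2 h 23 min, regular 37 h 30 min.

Regular 37.50 hours, overtime 2.38 hours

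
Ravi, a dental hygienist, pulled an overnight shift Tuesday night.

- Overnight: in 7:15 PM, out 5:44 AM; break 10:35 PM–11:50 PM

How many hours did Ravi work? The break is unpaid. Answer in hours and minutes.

Overnight: 7:15 PM → midnight = 4 h 45 min; midnight → 5:44 AM = 5 h 44 min; span 10 h 29 min; less 75 min break → 9 h 14 min

9 h 14 min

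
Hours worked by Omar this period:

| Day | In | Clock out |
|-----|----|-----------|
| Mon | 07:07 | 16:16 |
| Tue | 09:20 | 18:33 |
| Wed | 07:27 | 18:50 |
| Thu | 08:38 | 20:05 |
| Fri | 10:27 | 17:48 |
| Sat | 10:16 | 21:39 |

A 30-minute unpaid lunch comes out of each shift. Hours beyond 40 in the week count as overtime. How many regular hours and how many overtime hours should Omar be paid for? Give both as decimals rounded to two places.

Regular 40.00 hours, overtime 16.93 hours

Mon: 07:07–16:16 = 9 h 9 min; less 30 min break → 8 h 39 min
Tue: 09:20–18:33 = 9 h 13 min; less 30 min break → 8 h 43 min
Wed: 07:27–18:50 = 11 h 23 min; less 30 min break → 10 h 53 min
Thu: 08:38–20:05 = 11 h 27 min; less 30 min break → 10 h 57 min
Fri: 10:27–17:48 = 7 h 21 min; less 30 min break → 6 h 51 min
Sat: 10:16–21:39 = 11 h 23 min; less 30 min break → 10 h 53 min
Total worked: 56 h 56 min = 56.93 h.
Threshold 40 h → overtime 16 h 56 min, regular 40 h 0 min.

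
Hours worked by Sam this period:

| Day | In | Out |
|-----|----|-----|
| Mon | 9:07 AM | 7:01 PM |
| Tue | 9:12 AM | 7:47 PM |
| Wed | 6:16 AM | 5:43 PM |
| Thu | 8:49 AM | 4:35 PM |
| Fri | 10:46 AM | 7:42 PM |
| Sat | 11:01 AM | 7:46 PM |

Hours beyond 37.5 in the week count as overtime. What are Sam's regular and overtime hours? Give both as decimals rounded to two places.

Mon: 9:07 AM–7:01 PM = 9 h 54 min
Tue: 9:12 AM–7:47 PM = 10 h 35 min
Wed: 6:16 AM–5:43 PM = 11 h 27 min
Thu: 8:49 AM–4:35 PM = 7 h 46 min
Fri: 10:46 AM–7:42 PM = 8 h 56 min
Sat: 11:01 AM–7:46 PM = 8 h 45 min
Total worked: 57 h 23 min = 57.38 h.
Threshold 37.5 h → overtime 19 h 53 min, regular 37 h 30 min.

Regular 37.50 hours, overtime 19.88 hours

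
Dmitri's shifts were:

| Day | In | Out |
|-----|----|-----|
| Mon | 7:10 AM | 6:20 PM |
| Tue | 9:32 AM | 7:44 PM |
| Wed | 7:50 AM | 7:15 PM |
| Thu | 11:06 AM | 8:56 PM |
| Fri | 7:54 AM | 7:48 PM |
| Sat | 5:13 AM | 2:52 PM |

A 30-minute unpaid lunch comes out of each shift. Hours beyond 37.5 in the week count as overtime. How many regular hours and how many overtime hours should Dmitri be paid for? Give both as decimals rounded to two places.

Regular 37.50 hours, overtime 23.67 hours

Mon: 7:10 AM–6:20 PM = 11 h 10 min; less 30 min break → 10 h 40 min
Tue: 9:32 AM–7:44 PM = 10 h 12 min; less 30 min break → 9 h 42 min
Wed: 7:50 AM–7:15 PM = 11 h 25 min; less 30 min break → 10 h 55 min
Thu: 11:06 AM–8:56 PM = 9 h 50 min; less 30 min break → 9 h 20 min
Fri: 7:54 AM–7:48 PM = 11 h 54 min; less 30 min break → 11 h 24 min
Sat: 5:13 AM–2:52 PM = 9 h 39 min; less 30 min break → 9 h 9 min
Total worked: 61 h 10 min = 61.17 h.
Threshold 37.5 h → overtime 23 h 40 min, regular 37 h 30 min.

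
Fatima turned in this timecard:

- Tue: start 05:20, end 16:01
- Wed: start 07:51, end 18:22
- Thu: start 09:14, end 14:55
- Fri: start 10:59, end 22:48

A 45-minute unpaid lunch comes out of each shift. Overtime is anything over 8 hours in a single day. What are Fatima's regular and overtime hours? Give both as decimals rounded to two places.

Regular 28.93 hours, overtime 6.77 hours

Tue: 05:20–16:01 = 10 h 41 min; less 45 min break → 9 h 56 min
Wed: 07:51–18:22 = 10 h 31 min; less 45 min break → 9 h 46 min
Thu: 09:14–14:55 = 5 h 41 min; less 45 min break → 4 h 56 min
Fri: 10:59–22:48 = 11 h 49 min; less 45 min break → 11 h 4 min
Tue reg 8 h 0 min / OT 1 h 56 min; Wed reg 8 h 0 min / OT 1 h 46 min; Thu reg 4 h 56 min / OT 0 h 0 min; Fri reg 8 h 0 min / OT 3 h 4 min.
Totals: regular 28 h 56 min, overtime 6 h 46 min.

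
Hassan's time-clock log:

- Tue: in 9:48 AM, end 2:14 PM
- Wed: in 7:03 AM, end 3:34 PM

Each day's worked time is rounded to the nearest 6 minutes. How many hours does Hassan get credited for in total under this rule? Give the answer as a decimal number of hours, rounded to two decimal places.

12.90 hours

Tue: 9:48 AM–2:14 PM = 4 h 26 min → rounds to 4 h 24 min
Wed: 7:03 AM–3:34 PM = 8 h 31 min → rounds to 8 h 30 min
Total credited: 12 h 54 min.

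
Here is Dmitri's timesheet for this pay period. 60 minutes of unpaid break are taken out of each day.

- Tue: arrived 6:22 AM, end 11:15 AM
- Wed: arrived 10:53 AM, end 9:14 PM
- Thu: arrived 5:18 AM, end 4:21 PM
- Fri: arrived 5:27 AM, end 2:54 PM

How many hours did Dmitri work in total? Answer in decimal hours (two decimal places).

31.73 hours

Tue: 6:22 AM–11:15 AM = 4 h 53 min; less 60 min break → 3 h 53 min
Wed: 10:53 AM–9:14 PM = 10 h 21 min; less 60 min break → 9 h 21 min
Thu: 5:18 AM–4:21 PM = 11 h 3 min; less 60 min break → 10 h 3 min
Fri: 5:27 AM–2:54 PM = 9 h 27 min; less 60 min break → 8 h 27 min
Total: 3 h 53 min + 9 h 21 min + 10 h 3 min + 8 h 27 min = 31 h 44 min.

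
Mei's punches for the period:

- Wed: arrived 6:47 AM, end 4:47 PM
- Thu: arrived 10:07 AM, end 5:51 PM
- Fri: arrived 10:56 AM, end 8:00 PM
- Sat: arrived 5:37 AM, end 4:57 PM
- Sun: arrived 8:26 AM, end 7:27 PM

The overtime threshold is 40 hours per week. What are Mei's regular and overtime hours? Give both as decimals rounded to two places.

Wed: 6:47 AM–4:47 PM = 10 h 0 min
Thu: 10:07 AM–5:51 PM = 7 h 44 min
Fri: 10:56 AM–8:00 PM = 9 h 4 min
Sat: 5:37 AM–4:57 PM = 11 h 20 min
Sun: 8:26 AM–7:27 PM = 11 h 1 min
Total worked: 49 h 9 min = 49.15 h.
Threshold 40 h → overtime 9 h 9 min, regular 40 h 0 min.

Regular 40.00 hours, overtime 9.15 hours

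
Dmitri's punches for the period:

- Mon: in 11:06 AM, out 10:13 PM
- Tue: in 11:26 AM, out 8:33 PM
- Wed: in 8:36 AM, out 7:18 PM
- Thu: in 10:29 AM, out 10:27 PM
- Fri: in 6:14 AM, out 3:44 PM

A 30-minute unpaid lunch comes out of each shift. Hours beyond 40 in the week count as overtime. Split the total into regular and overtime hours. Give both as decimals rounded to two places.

Regular 40.00 hours, overtime 9.90 hours

Mon: 11:06 AM–10:13 PM = 11 h 7 min; less 30 min break → 10 h 37 min
Tue: 11:26 AM–8:33 PM = 9 h 7 min; less 30 min break → 8 h 37 min
Wed: 8:36 AM–7:18 PM = 10 h 42 min; less 30 min break → 10 h 12 min
Thu: 10:29 AM–10:27 PM = 11 h 58 min; less 30 min break → 11 h 28 min
Fri: 6:14 AM–3:44 PM = 9 h 30 min; less 30 min break → 9 h 0 min
Total worked: 49 h 54 min = 49.90 h.
Threshold 40 h → overtime 9 h 54 min, regular 40 h 0 min.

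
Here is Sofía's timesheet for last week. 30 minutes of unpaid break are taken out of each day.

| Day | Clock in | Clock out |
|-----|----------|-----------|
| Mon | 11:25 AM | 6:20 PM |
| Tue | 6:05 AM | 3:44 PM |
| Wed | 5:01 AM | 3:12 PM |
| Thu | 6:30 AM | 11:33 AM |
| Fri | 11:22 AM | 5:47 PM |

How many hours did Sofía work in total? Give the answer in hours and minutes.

35 h 43 min

Mon: 11:25 AM–6:20 PM = 6 h 55 min; less 30 min break → 6 h 25 min
Tue: 6:05 AM–3:44 PM = 9 h 39 min; less 30 min break → 9 h 9 min
Wed: 5:01 AM–3:12 PM = 10 h 11 min; less 30 min break → 9 h 41 min
Thu: 6:30 AM–11:33 AM = 5 h 3 min; less 30 min break → 4 h 33 min
Fri: 11:22 AM–5:47 PM = 6 h 25 min; less 30 min break → 5 h 55 min
Total: 6 h 25 min + 9 h 9 min + 9 h 41 min + 4 h 33 min + 5 h 55 min = 35 h 43 min.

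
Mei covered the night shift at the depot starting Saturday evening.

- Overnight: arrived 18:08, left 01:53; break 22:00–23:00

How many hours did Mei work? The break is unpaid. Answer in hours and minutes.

Overnight: 18:08 → midnight = 5 h 52 min; midnight → 01:53 = 1 h 53 min; span 7 h 45 min; less 60 min break → 6 h 45 min

6 h 45 min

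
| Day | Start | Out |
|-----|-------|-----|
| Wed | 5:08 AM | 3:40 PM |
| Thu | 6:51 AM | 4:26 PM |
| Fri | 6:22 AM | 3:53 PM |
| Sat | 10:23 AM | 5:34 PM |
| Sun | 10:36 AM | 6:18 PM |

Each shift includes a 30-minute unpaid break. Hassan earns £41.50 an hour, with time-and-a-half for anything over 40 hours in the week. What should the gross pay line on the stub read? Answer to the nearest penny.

£1785.54

Wed: 5:08 AM–3:40 PM = 10 h 32 min; less 30 min break → 10 h 2 min
Thu: 6:51 AM–4:26 PM = 9 h 35 min; less 30 min break → 9 h 5 min
Fri: 6:22 AM–3:53 PM = 9 h 31 min; less 30 min break → 9 h 1 min
Sat: 10:23 AM–5:34 PM = 7 h 11 min; less 30 min break → 6 h 41 min
Sun: 10:36 AM–6:18 PM = 7 h 42 min; less 30 min break → 7 h 12 min
Total worked: 42 h 1 min = 2521 min.
Regular 40 h 0 min = 2400 min at £41.50/h; overtime 2 h 1 min = 121 min at £62.25/h.
Pay = (2400 × £41.50 + 121 × £62.25) ÷ 60 = £1785.54.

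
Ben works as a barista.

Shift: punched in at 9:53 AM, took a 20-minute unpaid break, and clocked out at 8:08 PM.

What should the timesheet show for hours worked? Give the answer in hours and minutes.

Shift: 9:53 AM–8:08 PM = 10 h 15 min; less 20 min break → 9 h 55 min

9 h 55 min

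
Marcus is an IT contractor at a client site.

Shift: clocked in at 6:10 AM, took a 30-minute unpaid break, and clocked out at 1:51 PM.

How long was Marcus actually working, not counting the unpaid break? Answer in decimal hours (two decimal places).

Shift: 6:10 AM–1:51 PM = 7 h 41 min; less 30 min break → 7 h 11 min

7.18 hours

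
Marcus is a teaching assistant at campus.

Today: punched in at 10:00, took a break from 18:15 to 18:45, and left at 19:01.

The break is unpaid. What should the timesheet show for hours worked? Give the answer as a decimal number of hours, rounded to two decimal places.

8.52 hours

Today: 10:00–19:01 = 9 h 1 min; less 30 min break → 8 h 31 min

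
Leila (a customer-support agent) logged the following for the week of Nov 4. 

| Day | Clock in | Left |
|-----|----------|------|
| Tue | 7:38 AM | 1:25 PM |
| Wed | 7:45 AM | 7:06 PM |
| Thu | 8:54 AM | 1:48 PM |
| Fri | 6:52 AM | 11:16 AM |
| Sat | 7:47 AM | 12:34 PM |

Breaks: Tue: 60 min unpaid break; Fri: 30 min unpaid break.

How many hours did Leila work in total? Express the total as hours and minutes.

29 h 43 min

Tue: 7:38 AM–1:25 PM = 5 h 47 min; less 60 min break → 4 h 47 min
Wed: 7:45 AM–7:06 PM = 11 h 21 min
Thu: 8:54 AM–1:48 PM = 4 h 54 min
Fri: 6:52 AM–11:16 AM = 4 h 24 min; less 30 min break → 3 h 54 min
Sat: 7:47 AM–12:34 PM = 4 h 47 min
Total: 4 h 47 min + 11 h 21 min + 4 h 54 min + 3 h 54 min + 4 h 47 min = 29 h 43 min.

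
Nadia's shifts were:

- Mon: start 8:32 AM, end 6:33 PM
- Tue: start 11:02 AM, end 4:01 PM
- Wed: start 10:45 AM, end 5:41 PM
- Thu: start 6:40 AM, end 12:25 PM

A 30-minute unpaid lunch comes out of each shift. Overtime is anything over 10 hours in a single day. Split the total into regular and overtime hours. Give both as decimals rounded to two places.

Regular 25.68 hours, overtime 0.00 hours

Mon: 8:32 AM–6:33 PM = 10 h 1 min; less 30 min break → 9 h 31 min
Tue: 11:02 AM–4:01 PM = 4 h 59 min; less 30 min break → 4 h 29 min
Wed: 10:45 AM–5:41 PM = 6 h 56 min; less 30 min break → 6 h 26 min
Thu: 6:40 AM–12:25 PM = 5 h 45 min; less 30 min break → 5 h 15 min
Mon reg 9 h 31 min / OT 0 h 0 min; Tue reg 4 h 29 min / OT 0 h 0 min; Wed reg 6 h 26 min / OT 0 h 0 min; Thu reg 5 h 15 min / OT 0 h 0 min.
Totals: regular 25 h 41 min, overtime 0 h 0 min.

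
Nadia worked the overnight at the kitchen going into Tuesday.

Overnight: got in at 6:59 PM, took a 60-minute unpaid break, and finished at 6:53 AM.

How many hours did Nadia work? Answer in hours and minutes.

10 h 54 min

Overnight: 6:59 PM → midnight = 5 h 1 min; midnight → 6:53 AM = 6 h 53 min; span 11 h 54 min; less 60 min break → 10 h 54 min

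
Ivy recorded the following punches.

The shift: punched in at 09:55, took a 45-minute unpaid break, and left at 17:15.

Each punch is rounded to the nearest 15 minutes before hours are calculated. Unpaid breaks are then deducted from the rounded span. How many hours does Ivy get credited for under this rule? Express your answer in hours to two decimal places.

6.50 hours

The shift: in 09:55→10:00, out 17:15→17:15; 7 h 15 min − 45 min = 6 h 30 min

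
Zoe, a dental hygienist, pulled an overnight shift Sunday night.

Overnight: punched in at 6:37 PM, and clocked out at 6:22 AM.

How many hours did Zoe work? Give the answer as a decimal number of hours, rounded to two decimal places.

Overnight: 6:37 PM → midnight = 5 h 23 min; midnight → 6:22 AM = 6 h 22 min; span 11 h 45 min

11.75 hours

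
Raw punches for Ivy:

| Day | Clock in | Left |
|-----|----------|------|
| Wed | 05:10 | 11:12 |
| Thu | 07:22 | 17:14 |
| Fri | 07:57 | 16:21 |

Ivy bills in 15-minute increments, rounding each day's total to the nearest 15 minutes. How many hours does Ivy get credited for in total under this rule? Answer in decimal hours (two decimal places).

24.25 hours

Wed: 05:10–11:12 = 6 h 2 min → rounds to 6 h 0 min
Thu: 07:22–17:14 = 9 h 52 min → rounds to 9 h 45 min
Fri: 07:57–16:21 = 8 h 24 min → rounds to 8 h 30 min
Total credited: 24 h 15 min.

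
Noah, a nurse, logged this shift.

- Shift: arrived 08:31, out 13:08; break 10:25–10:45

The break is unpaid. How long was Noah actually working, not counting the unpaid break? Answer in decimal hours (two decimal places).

Shift: 08:31–13:08 = 4 h 37 min; less 20 min break → 4 h 17 min

4.28 hours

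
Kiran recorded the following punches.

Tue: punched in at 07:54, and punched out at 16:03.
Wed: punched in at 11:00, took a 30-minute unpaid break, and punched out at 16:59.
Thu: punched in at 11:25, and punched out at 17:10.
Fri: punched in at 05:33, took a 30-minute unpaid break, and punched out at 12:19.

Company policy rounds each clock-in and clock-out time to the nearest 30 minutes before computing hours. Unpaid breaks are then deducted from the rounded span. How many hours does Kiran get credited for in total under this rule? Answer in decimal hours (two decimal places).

25.50 hours

Tue: in 07:54→08:00, out 16:03→16:00; 8 h 0 min
Wed: in 11:00→11:00, out 16:59→17:00; 6 h 0 min − 30 min = 5 h 30 min
Thu: in 11:25→11:30, out 17:10→17:00; 5 h 30 min
Fri: in 05:33→05:30, out 12:19→12:30; 7 h 0 min − 30 min = 6 h 30 min
Total credited: 25 h 30 min.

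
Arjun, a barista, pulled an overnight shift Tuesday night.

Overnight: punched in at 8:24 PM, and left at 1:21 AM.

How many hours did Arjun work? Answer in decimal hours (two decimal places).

Overnight: 8:24 PM → midnight = 3 h 36 min; midnight → 1:21 AM = 1 h 21 min; span 4 h 57 min

4.95 hours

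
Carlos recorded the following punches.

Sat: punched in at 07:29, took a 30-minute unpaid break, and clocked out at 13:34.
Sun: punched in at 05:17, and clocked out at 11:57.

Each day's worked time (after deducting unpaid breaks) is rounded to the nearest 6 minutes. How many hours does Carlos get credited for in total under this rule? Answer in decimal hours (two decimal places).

Sat: 07:29–13:34 = 6 h 5 min − 30 min = 5 h 35 min → rounds to 5 h 36 min
Sun: 05:17–11:57 = 6 h 40 min → rounds to 6 h 42 min
Total credited: 12 h 18 min.

12.30 hours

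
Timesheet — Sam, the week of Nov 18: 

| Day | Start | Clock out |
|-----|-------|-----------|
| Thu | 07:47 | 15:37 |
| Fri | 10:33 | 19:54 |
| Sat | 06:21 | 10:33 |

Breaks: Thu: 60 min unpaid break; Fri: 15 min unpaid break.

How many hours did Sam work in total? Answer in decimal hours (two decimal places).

20.13 hours

Thu: 07:47–15:37 = 7 h 50 min; less 60 min break → 6 h 50 min
Fri: 10:33–19:54 = 9 h 21 min; less 15 min break → 9 h 6 min
Sat: 06:21–10:33 = 4 h 12 min
Total: 6 h 50 min + 9 h 6 min + 4 h 12 min = 20 h 8 min.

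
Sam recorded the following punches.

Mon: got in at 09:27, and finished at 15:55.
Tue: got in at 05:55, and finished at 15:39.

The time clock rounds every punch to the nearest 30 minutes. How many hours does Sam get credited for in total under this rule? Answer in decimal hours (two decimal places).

16.00 hours

Mon: in 09:27→09:30, out 15:55→16:00; 6 h 30 min
Tue: in 05:55→06:00, out 15:39→15:30; 9 h 30 min
Total credited: 16 h 0 min.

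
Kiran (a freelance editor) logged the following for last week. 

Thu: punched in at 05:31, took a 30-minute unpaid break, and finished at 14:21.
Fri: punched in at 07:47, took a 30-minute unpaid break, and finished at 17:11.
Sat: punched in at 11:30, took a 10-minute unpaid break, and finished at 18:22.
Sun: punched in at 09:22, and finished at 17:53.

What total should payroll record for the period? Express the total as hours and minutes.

Thu: 05:31–14:21 = 8 h 50 min; less 30 min break → 8 h 20 min
Fri: 07:47–17:11 = 9 h 24 min; less 30 min break → 8 h 54 min
Sat: 11:30–18:22 = 6 h 52 min; less 10 min break → 6 h 42 min
Sun: 09:22–17:53 = 8 h 31 min
Total: 8 h 20 min + 8 h 54 min + 6 h 42 min + 8 h 31 min = 32 h 27 min.

32 h 27 min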